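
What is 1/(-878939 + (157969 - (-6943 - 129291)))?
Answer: -1/584736 ≈ -1.7102e-6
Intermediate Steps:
1/(-878939 + (157969 - (-6943 - 129291))) = 1/(-878939 + (157969 - 1*(-136234))) = 1/(-878939 + (157969 + 136234)) = 1/(-878939 + 294203) = 1/(-584736) = -1/584736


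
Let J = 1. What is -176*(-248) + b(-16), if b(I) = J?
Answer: 43649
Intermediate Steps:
b(I) = 1
-176*(-248) + b(-16) = -176*(-248) + 1 = 43648 + 1 = 43649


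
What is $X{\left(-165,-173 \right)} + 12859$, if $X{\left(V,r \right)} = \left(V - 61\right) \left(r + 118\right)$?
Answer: $25289$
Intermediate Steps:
$X{\left(V,r \right)} = \left(-61 + V\right) \left(118 + r\right)$
$X{\left(-165,-173 \right)} + 12859 = \left(-7198 - -10553 + 118 \left(-165\right) - -28545\right) + 12859 = \left(-7198 + 10553 - 19470 + 28545\right) + 12859 = 12430 + 12859 = 25289$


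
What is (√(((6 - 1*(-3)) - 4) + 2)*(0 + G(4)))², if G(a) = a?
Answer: 112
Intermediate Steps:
(√(((6 - 1*(-3)) - 4) + 2)*(0 + G(4)))² = (√(((6 - 1*(-3)) - 4) + 2)*(0 + 4))² = (√(((6 + 3) - 4) + 2)*4)² = (√((9 - 4) + 2)*4)² = (√(5 + 2)*4)² = (√7*4)² = (4*√7)² = 112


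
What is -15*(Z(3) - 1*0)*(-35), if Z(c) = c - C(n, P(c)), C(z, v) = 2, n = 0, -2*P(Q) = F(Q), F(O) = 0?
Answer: 525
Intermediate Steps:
P(Q) = 0 (P(Q) = -1/2*0 = 0)
Z(c) = -2 + c (Z(c) = c - 1*2 = c - 2 = -2 + c)
-15*(Z(3) - 1*0)*(-35) = -15*((-2 + 3) - 1*0)*(-35) = -15*(1 + 0)*(-35) = -15*1*(-35) = -15*(-35) = 525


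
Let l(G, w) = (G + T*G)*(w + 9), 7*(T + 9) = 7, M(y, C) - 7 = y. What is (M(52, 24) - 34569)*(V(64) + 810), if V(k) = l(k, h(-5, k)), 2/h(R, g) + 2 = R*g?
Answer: 2555189420/23 ≈ 1.1110e+8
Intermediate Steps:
h(R, g) = 2/(-2 + R*g)
M(y, C) = 7 + y
T = -8 (T = -9 + (⅐)*7 = -9 + 1 = -8)
l(G, w) = -7*G*(9 + w) (l(G, w) = (G - 8*G)*(w + 9) = (-7*G)*(9 + w) = -7*G*(9 + w))
V(k) = -7*k*(9 + 2/(-2 - 5*k))
(M(52, 24) - 34569)*(V(64) + 810) = ((7 + 52) - 34569)*(-7*64*(16 + 45*64)/(2 + 5*64) + 810) = (59 - 34569)*(-7*64*(16 + 2880)/(2 + 320) + 810) = -34510*(-7*64*2896/322 + 810) = -34510*(-7*64*1/322*2896 + 810) = -34510*(-92672/23 + 810) = -34510*(-74042/23) = 2555189420/23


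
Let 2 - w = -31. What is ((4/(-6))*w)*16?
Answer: -352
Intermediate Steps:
w = 33 (w = 2 - 1*(-31) = 2 + 31 = 33)
((4/(-6))*w)*16 = ((4/(-6))*33)*16 = ((4*(-1/6))*33)*16 = -2/3*33*16 = -22*16 = -352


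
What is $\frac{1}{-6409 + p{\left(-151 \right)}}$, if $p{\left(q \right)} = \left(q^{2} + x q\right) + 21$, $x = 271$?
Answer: $- \frac{1}{24508} \approx -4.0803 \cdot 10^{-5}$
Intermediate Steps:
$p{\left(q \right)} = 21 + q^{2} + 271 q$ ($p{\left(q \right)} = \left(q^{2} + 271 q\right) + 21 = 21 + q^{2} + 271 q$)
$\frac{1}{-6409 + p{\left(-151 \right)}} = \frac{1}{-6409 + \left(21 + \left(-151\right)^{2} + 271 \left(-151\right)\right)} = \frac{1}{-6409 + \left(21 + 22801 - 40921\right)} = \frac{1}{-6409 - 18099} = \frac{1}{-24508} = - \frac{1}{24508}$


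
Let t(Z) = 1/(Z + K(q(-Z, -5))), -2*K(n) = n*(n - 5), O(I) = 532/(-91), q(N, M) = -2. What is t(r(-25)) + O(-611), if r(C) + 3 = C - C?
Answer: -773/130 ≈ -5.9462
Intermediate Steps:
O(I) = -76/13 (O(I) = 532*(-1/91) = -76/13)
K(n) = -n*(-5 + n)/2 (K(n) = -n*(n - 5)/2 = -n*(-5 + n)/2)
r(C) = -3 (r(C) = -3 + (C - C) = -3 + 0 = -3)
t(Z) = 1/(-7 + Z) (t(Z) = 1/(Z + (½)*(-2)*(5 - 1*(-2))) = 1/(Z + (½)*(-2)*(5 + 2)) = 1/(Z + (½)*(-2)*7) = 1/(Z - 7) = 1/(-7 + Z))
t(r(-25)) + O(-611) = 1/(-7 - 3) - 76/13 = 1/(-10) - 76/13 = -⅒ - 76/13 = -773/130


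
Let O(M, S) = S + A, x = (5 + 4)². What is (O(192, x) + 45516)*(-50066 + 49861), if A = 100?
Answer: -9367885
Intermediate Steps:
x = 81 (x = 9² = 81)
O(M, S) = 100 + S (O(M, S) = S + 100 = 100 + S)
(O(192, x) + 45516)*(-50066 + 49861) = ((100 + 81) + 45516)*(-50066 + 49861) = (181 + 45516)*(-205) = 45697*(-205) = -9367885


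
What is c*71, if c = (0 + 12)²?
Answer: 10224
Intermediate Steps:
c = 144 (c = 12² = 144)
c*71 = 144*71 = 10224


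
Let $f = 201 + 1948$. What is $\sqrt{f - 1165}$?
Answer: $2 \sqrt{246} \approx 31.369$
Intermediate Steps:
$f = 2149$
$\sqrt{f - 1165} = \sqrt{2149 - 1165} = \sqrt{984} = 2 \sqrt{246}$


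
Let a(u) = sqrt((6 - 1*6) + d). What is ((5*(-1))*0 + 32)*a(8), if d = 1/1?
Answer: 32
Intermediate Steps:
d = 1
a(u) = 1 (a(u) = sqrt((6 - 1*6) + 1) = sqrt((6 - 6) + 1) = sqrt(0 + 1) = sqrt(1) = 1)
((5*(-1))*0 + 32)*a(8) = ((5*(-1))*0 + 32)*1 = (-5*0 + 32)*1 = (0 + 32)*1 = 32*1 = 32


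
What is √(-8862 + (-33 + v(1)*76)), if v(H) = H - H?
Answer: I*√8895 ≈ 94.313*I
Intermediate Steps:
v(H) = 0
√(-8862 + (-33 + v(1)*76)) = √(-8862 + (-33 + 0*76)) = √(-8862 + (-33 + 0)) = √(-8862 - 33) = √(-8895) = I*√8895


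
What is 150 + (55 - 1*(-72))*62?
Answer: 8024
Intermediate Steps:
150 + (55 - 1*(-72))*62 = 150 + (55 + 72)*62 = 150 + 127*62 = 150 + 7874 = 8024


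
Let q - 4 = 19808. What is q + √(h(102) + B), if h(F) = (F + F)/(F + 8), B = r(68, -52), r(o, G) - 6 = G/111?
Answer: 19812 + 2*√68821665/6105 ≈ 19815.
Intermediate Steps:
r(o, G) = 6 + G/111
q = 19812 (q = 4 + 19808 = 19812)
B = 614/111 (B = 6 + (1/111)*(-52) = 6 - 52/111 = 614/111 ≈ 5.5315)
h(F) = 2*F/(8 + F) (h(F) = (2*F)/(8 + F) = 2*F/(8 + F))
q + √(h(102) + B) = 19812 + √(2*102/(8 + 102) + 614/111) = 19812 + √(2*102/110 + 614/111) = 19812 + √(2*102*(1/110) + 614/111) = 19812 + √(102/55 + 614/111) = 19812 + √(45092/6105) = 19812 + 2*√68821665/6105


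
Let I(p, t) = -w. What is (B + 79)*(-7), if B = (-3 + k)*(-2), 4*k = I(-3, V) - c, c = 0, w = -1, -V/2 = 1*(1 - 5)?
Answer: -1183/2 ≈ -591.50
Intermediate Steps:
V = 8 (V = -2*(1 - 5) = -2*(-4) = 8)
I(p, t) = 1 (I(p, t) = -1*(-1) = 1)
k = 1/4 (k = (1 - 1*0)/4 = (1 + 0)/4 = (1/4)*1 = 1/4 ≈ 0.25000)
B = 11/2 (B = (-3 + 1/4)*(-2) = -11/4*(-2) = 11/2 ≈ 5.5000)
(B + 79)*(-7) = (11/2 + 79)*(-7) = (169/2)*(-7) = -1183/2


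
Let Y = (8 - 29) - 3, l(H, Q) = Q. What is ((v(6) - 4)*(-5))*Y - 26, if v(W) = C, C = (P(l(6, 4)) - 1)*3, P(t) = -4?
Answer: -2306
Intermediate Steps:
Y = -24 (Y = -21 - 3 = -24)
C = -15 (C = (-4 - 1)*3 = -5*3 = -15)
v(W) = -15
((v(6) - 4)*(-5))*Y - 26 = ((-15 - 4)*(-5))*(-24) - 26 = -19*(-5)*(-24) - 26 = 95*(-24) - 26 = -2280 - 26 = -2306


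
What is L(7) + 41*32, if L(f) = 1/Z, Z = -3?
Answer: 3935/3 ≈ 1311.7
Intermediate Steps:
L(f) = -⅓ (L(f) = 1/(-3) = -⅓)
L(7) + 41*32 = -⅓ + 41*32 = -⅓ + 1312 = 3935/3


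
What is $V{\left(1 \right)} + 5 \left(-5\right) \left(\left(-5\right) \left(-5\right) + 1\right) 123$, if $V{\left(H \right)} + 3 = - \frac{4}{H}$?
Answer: $-79957$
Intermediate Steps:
$V{\left(H \right)} = -3 - \frac{4}{H}$
$V{\left(1 \right)} + 5 \left(-5\right) \left(\left(-5\right) \left(-5\right) + 1\right) 123 = \left(-3 - \frac{4}{1}\right) + 5 \left(-5\right) \left(\left(-5\right) \left(-5\right) + 1\right) 123 = \left(-3 - 4\right) + - 25 \left(25 + 1\right) 123 = \left(-3 - 4\right) + \left(-25\right) 26 \cdot 123 = -7 - 79950 = -79957$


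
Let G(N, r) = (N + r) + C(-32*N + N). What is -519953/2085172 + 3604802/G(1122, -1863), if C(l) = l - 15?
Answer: -3767555142829/37051421268 ≈ -101.68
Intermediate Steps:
C(l) = -15 + l
G(N, r) = -15 + r - 30*N (G(N, r) = (N + r) + (-15 + (-32*N + N)) = (N + r) + (-15 - 31*N) = -15 + r - 30*N)
-519953/2085172 + 3604802/G(1122, -1863) = -519953/2085172 + 3604802/(-15 - 1863 - 30*1122) = -519953*1/2085172 + 3604802/(-15 - 1863 - 33660) = -519953/2085172 + 3604802/(-35538) = -519953/2085172 + 3604802*(-1/35538) = -519953/2085172 - 1802401/17769 = -3767555142829/37051421268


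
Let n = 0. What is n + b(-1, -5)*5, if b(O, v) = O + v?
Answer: -30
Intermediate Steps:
n + b(-1, -5)*5 = 0 + (-1 - 5)*5 = 0 - 6*5 = 0 - 30 = -30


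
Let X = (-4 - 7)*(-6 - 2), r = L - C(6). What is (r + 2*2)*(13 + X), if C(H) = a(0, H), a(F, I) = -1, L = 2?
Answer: 707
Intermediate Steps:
C(H) = -1
r = 3 (r = 2 - 1*(-1) = 2 + 1 = 3)
X = 88 (X = -11*(-8) = 88)
(r + 2*2)*(13 + X) = (3 + 2*2)*(13 + 88) = (3 + 4)*101 = 7*101 = 707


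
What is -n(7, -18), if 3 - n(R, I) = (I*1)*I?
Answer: 321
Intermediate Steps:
n(R, I) = 3 - I² (n(R, I) = 3 - I*1*I = 3 - I*I = 3 - I²)
-n(7, -18) = -(3 - 1*(-18)²) = -(3 - 1*324) = -(3 - 324) = -1*(-321) = 321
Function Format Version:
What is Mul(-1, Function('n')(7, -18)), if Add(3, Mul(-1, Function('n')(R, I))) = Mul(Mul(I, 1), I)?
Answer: 321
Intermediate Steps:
Function('n')(R, I) = Add(3, Mul(-1, Pow(I, 2))) (Function('n')(R, I) = Add(3, Mul(-1, Mul(Mul(I, 1), I))) = Add(3, Mul(-1, Mul(I, I))) = Add(3, Mul(-1, Pow(I, 2))))
Mul(-1, Function('n')(7, -18)) = Mul(-1, Add(3, Mul(-1, Pow(-18, 2)))) = Mul(-1, Add(3, Mul(-1, 324))) = Mul(-1, Add(3, -324)) = Mul(-1, -321) = 321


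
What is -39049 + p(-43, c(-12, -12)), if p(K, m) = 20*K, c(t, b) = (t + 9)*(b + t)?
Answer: -39909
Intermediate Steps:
c(t, b) = (9 + t)*(b + t)
-39049 + p(-43, c(-12, -12)) = -39049 + 20*(-43) = -39049 - 860 = -39909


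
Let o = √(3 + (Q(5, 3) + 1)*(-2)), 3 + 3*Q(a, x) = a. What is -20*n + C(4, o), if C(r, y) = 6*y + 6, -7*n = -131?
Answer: -2578/7 + 2*I*√3 ≈ -368.29 + 3.4641*I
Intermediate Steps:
n = 131/7 (n = -⅐*(-131) = 131/7 ≈ 18.714)
Q(a, x) = -1 + a/3
o = I*√3/3 (o = √(3 + ((-1 + (⅓)*5) + 1)*(-2)) = √(3 + ((-1 + 5/3) + 1)*(-2)) = √(3 + (⅔ + 1)*(-2)) = √(3 + (5/3)*(-2)) = √(3 - 10/3) = √(-⅓) = I*√3/3 ≈ 0.57735*I)
C(r, y) = 6 + 6*y
-20*n + C(4, o) = -20*131/7 + (6 + 6*(I*√3/3)) = -2620/7 + (6 + 2*I*√3) = -2578/7 + 2*I*√3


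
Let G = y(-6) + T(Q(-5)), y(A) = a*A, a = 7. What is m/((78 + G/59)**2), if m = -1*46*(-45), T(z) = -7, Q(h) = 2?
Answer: 7205670/20729809 ≈ 0.34760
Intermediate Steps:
y(A) = 7*A
G = -49 (G = 7*(-6) - 7 = -42 - 7 = -49)
m = 2070 (m = -46*(-45) = 2070)
m/((78 + G/59)**2) = 2070/((78 - 49/59)**2) = 2070/((4553/59)**2) = 2070/(20729809/3481) = 2070*(3481/20729809) = 7205670/20729809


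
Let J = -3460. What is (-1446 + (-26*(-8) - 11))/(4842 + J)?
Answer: -1249/1382 ≈ -0.90376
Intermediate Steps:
(-1446 + (-26*(-8) - 11))/(4842 + J) = (-1446 + (-26*(-8) - 11))/(4842 - 3460) = (-1446 + (208 - 11))/1382 = (-1446 + 197)*(1/1382) = -1249*1/1382 = -1249/1382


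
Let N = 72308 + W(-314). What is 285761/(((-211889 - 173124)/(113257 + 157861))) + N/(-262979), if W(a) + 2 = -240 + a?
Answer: -20374312711360018/101250333727 ≈ -2.0123e+5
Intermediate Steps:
W(a) = -242 + a (W(a) = -2 + (-240 + a) = -242 + a)
N = 71752 (N = 72308 + (-242 - 314) = 72308 - 556 = 71752)
285761/(((-211889 - 173124)/(113257 + 157861))) + N/(-262979) = 285761/(((-211889 - 173124)/(113257 + 157861))) + 71752/(-262979) = 285761/((-385013/271118)) + 71752*(-1/262979) = 285761/((-385013*1/271118)) - 71752/262979 = 285761/(-385013/271118) - 71752/262979 = 285761*(-271118/385013) - 71752/262979 = -77474950798/385013 - 71752/262979 = -20374312711360018/101250333727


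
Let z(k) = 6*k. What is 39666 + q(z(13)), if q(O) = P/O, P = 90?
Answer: 515673/13 ≈ 39667.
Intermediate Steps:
q(O) = 90/O
39666 + q(z(13)) = 39666 + 90/((6*13)) = 39666 + 90/78 = 39666 + 90*(1/78) = 39666 + 15/13 = 515673/13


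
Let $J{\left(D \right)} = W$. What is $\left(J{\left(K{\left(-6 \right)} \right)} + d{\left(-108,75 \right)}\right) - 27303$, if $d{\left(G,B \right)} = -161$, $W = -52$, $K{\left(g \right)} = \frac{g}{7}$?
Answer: $-27516$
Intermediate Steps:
$K{\left(g \right)} = \frac{g}{7}$ ($K{\left(g \right)} = g \frac{1}{7} = \frac{g}{7}$)
$J{\left(D \right)} = -52$
$\left(J{\left(K{\left(-6 \right)} \right)} + d{\left(-108,75 \right)}\right) - 27303 = \left(-52 - 161\right) - 27303 = -213 - 27303 = -27516$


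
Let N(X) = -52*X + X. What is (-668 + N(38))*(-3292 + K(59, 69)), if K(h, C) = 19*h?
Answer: 5657626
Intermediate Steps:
N(X) = -51*X
(-668 + N(38))*(-3292 + K(59, 69)) = (-668 - 51*38)*(-3292 + 19*59) = (-668 - 1938)*(-3292 + 1121) = -2606*(-2171) = 5657626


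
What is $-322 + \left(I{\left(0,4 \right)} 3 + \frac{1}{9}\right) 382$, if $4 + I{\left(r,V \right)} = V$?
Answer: $- \frac{2516}{9} \approx -279.56$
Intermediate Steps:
$I{\left(r,V \right)} = -4 + V$
$-322 + \left(I{\left(0,4 \right)} 3 + \frac{1}{9}\right) 382 = -322 + \left(\left(-4 + 4\right) 3 + \frac{1}{9}\right) 382 = -322 + \left(0 \cdot 3 + \frac{1}{9}\right) 382 = -322 + \left(0 + \frac{1}{9}\right) 382 = -322 + \frac{1}{9} \cdot 382 = -322 + \frac{382}{9} = - \frac{2516}{9}$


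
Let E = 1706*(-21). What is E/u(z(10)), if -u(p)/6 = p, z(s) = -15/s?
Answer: -11942/3 ≈ -3980.7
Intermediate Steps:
E = -35826
u(p) = -6*p
E/u(z(10)) = -35826/((-(-90)/10)) = -35826/((-6*(-3/2))) = -35826/9 = -35826*⅑ = -11942/3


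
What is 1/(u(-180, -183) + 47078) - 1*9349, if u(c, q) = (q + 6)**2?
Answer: -733027042/78407 ≈ -9349.0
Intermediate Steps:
u(c, q) = (6 + q)**2
1/(u(-180, -183) + 47078) - 1*9349 = 1/((6 - 183)**2 + 47078) - 1*9349 = 1/((-177)**2 + 47078) - 9349 = 1/(31329 + 47078) - 9349 = 1/78407 - 9349 = -733027042/78407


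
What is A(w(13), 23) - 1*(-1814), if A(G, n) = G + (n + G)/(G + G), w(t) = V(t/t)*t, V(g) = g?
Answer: 23769/13 ≈ 1828.4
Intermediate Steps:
w(t) = t (w(t) = (t/t)*t = 1*t = t)
A(G, n) = G + (G + n)/(2*G) (A(G, n) = G + (G + n)/((2*G)) = G + (G + n)*(1/(2*G)) = G + (G + n)/(2*G))
A(w(13), 23) - 1*(-1814) = (½ + 13 + (½)*23/13) - 1*(-1814) = (½ + 13 + (½)*23*(1/13)) + 1814 = (½ + 13 + 23/26) + 1814 = 187/13 + 1814 = 23769/13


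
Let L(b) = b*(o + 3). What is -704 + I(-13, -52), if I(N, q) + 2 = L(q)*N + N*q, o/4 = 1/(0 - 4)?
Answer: 1322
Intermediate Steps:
o = -1 (o = 4/(0 - 4) = 4/(-4) = 4*(-¼) = -1)
L(b) = 2*b (L(b) = b*(-1 + 3) = b*2 = 2*b)
I(N, q) = -2 + 3*N*q (I(N, q) = -2 + ((2*q)*N + N*q) = -2 + (2*N*q + N*q) = -2 + 3*N*q)
-704 + I(-13, -52) = -704 + (-2 + 3*(-13)*(-52)) = -704 + (-2 + 2028) = -704 + 2026 = 1322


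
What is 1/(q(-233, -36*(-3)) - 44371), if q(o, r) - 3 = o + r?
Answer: -1/44493 ≈ -2.2475e-5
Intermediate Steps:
q(o, r) = 3 + o + r (q(o, r) = 3 + (o + r) = 3 + o + r)
1/(q(-233, -36*(-3)) - 44371) = 1/((3 - 233 - 36*(-3)) - 44371) = 1/((3 - 233 + 108) - 44371) = 1/(-122 - 44371) = 1/(-44493) = -1/44493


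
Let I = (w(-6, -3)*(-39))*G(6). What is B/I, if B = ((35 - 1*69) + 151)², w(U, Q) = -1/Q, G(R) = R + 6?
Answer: -351/4 ≈ -87.750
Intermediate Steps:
G(R) = 6 + R
B = 13689 (B = ((35 - 69) + 151)² = (-34 + 151)² = 117² = 13689)
I = -156 (I = (-1/(-3)*(-39))*(6 + 6) = (-1*(-⅓)*(-39))*12 = ((⅓)*(-39))*12 = -13*12 = -156)
B/I = 13689/(-156) = 13689*(-1/156) = -351/4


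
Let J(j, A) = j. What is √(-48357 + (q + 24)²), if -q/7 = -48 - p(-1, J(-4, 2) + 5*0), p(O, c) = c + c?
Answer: √44059 ≈ 209.90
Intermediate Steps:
p(O, c) = 2*c
q = 280 (q = -7*(-48 - 2*(-4 + 5*0)) = -7*(-48 - 2*(-4 + 0)) = -7*(-48 - 2*(-4)) = -7*(-48 - 1*(-8)) = -7*(-48 + 8) = -7*(-40) = 280)
√(-48357 + (q + 24)²) = √(-48357 + (280 + 24)²) = √(-48357 + 304²) = √(-48357 + 92416) = √44059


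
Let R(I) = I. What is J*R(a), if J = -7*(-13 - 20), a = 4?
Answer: 924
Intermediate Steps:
J = 231 (J = -7*(-33) = 231)
J*R(a) = 231*4 = 924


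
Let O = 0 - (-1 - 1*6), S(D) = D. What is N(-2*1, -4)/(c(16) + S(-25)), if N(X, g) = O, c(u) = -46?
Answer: -7/71 ≈ -0.098592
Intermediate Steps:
O = 7 (O = 0 - (-1 - 6) = 0 - 1*(-7) = 0 + 7 = 7)
N(X, g) = 7
N(-2*1, -4)/(c(16) + S(-25)) = 7/(-46 - 25) = 7/(-71) = -1/71*7 = -7/71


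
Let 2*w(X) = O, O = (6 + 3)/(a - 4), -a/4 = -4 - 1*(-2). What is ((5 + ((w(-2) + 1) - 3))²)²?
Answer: 1185921/4096 ≈ 289.53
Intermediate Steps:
a = 8 (a = -4*(-4 - 1*(-2)) = -4*(-4 + 2) = -4*(-2) = 8)
O = 9/4 (O = (6 + 3)/(8 - 4) = 9/4 ≈ 2.2500)
w(X) = 9/8 (w(X) = (½)*(9/4) = 9/8)
((5 + ((w(-2) + 1) - 3))²)² = ((5 + ((9/8 + 1) - 3))²)² = ((5 + (17/8 - 3))²)² = ((5 - 7/8)²)² = ((33/8)²)² = (1089/64)² = 1185921/4096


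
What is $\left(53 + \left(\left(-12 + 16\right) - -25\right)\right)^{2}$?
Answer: $6724$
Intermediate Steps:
$\left(53 + \left(\left(-12 + 16\right) - -25\right)\right)^{2} = \left(53 + \left(4 + 25\right)\right)^{2} = \left(53 + 29\right)^{2} = 82^{2} = 6724$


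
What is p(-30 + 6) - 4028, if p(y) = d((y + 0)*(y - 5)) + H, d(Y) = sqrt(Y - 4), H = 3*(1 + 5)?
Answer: -4010 + 2*sqrt(173) ≈ -3983.7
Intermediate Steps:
H = 18 (H = 3*6 = 18)
d(Y) = sqrt(-4 + Y)
p(y) = 18 + sqrt(-4 + y*(-5 + y)) (p(y) = sqrt(-4 + (y + 0)*(y - 5)) + 18 = sqrt(-4 + y*(-5 + y)) + 18 = 18 + sqrt(-4 + y*(-5 + y)))
p(-30 + 6) - 4028 = (18 + sqrt(-4 + (-30 + 6)*(-5 + (-30 + 6)))) - 4028 = (18 + sqrt(-4 - 24*(-5 - 24))) - 4028 = (18 + sqrt(-4 - 24*(-29))) - 4028 = (18 + sqrt(-4 + 696)) - 4028 = (18 + sqrt(692)) - 4028 = (18 + 2*sqrt(173)) - 4028 = -4010 + 2*sqrt(173)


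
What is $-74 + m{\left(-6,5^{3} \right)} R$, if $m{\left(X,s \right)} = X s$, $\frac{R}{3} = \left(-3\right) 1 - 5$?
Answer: $17926$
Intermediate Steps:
$R = -24$ ($R = 3 \left(\left(-3\right) 1 - 5\right) = 3 \left(-3 - 5\right) = 3 \left(-8\right) = -24$)
$-74 + m{\left(-6,5^{3} \right)} R = -74 + - 6 \cdot 5^{3} \left(-24\right) = -74 + \left(-6\right) 125 \left(-24\right) = -74 - -18000 = -74 + 18000 = 17926$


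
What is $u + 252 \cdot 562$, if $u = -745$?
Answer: $140879$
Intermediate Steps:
$u + 252 \cdot 562 = -745 + 252 \cdot 562 = -745 + 141624 = 140879$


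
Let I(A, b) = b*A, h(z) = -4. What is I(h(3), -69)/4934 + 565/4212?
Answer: 1975111/10391004 ≈ 0.19008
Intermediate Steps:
I(A, b) = A*b
I(h(3), -69)/4934 + 565/4212 = -4*(-69)/4934 + 565/4212 = 276*(1/4934) + 565*(1/4212) = 138/2467 + 565/4212 = 1975111/10391004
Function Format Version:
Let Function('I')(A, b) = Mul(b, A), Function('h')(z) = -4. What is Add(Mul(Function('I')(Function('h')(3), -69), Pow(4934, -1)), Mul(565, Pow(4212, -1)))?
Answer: Rational(1975111, 10391004) ≈ 0.19008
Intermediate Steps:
Function('I')(A, b) = Mul(A, b)
Add(Mul(Function('I')(Function('h')(3), -69), Pow(4934, -1)), Mul(565, Pow(4212, -1))) = Add(Mul(Mul(-4, -69), Pow(4934, -1)), Mul(565, Pow(4212, -1))) = Add(Mul(276, Rational(1, 4934)), Mul(565, Rational(1, 4212))) = Add(Rational(138, 2467), Rational(565, 4212)) = Rational(1975111, 10391004)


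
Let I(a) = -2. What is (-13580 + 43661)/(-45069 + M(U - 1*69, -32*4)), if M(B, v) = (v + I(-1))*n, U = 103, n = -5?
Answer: -30081/44419 ≈ -0.67721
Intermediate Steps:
M(B, v) = 10 - 5*v (M(B, v) = (v - 2)*(-5) = (-2 + v)*(-5) = 10 - 5*v)
(-13580 + 43661)/(-45069 + M(U - 1*69, -32*4)) = (-13580 + 43661)/(-45069 + (10 - (-160)*4)) = 30081/(-45069 + (10 - 5*(-128))) = 30081/(-45069 + (10 + 640)) = 30081/(-45069 + 650) = 30081/(-44419) = 30081*(-1/44419) = -30081/44419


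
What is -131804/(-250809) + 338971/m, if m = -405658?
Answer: -31549630507/101742677322 ≈ -0.31009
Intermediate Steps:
-131804/(-250809) + 338971/m = -131804/(-250809) + 338971/(-405658) = -131804*(-1/250809) + 338971*(-1/405658) = 131804/250809 - 338971/405658 = -31549630507/101742677322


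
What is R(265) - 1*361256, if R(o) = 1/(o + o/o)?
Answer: -96094095/266 ≈ -3.6126e+5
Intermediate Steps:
R(o) = 1/(1 + o) (R(o) = 1/(o + 1) = 1/(1 + o))
R(265) - 1*361256 = 1/(1 + 265) - 1*361256 = 1/266 - 361256 = -96094095/266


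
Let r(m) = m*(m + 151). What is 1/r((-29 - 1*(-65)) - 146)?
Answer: -1/4510 ≈ -0.00022173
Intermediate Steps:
r(m) = m*(151 + m)
1/r((-29 - 1*(-65)) - 146) = 1/(((-29 - 1*(-65)) - 146)*(151 + ((-29 - 1*(-65)) - 146))) = 1/(((-29 + 65) - 146)*(151 + ((-29 + 65) - 146))) = 1/((36 - 146)*(151 + (36 - 146))) = 1/(-110*(151 - 110)) = 1/(-110*41) = 1/(-4510) = -1/4510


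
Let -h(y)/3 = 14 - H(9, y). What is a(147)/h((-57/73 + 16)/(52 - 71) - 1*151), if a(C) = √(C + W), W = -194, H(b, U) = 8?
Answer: -I*√47/18 ≈ -0.38087*I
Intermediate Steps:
a(C) = √(-194 + C) (a(C) = √(C - 194) = √(-194 + C))
h(y) = -18 (h(y) = -3*(14 - 1*8) = -3*(14 - 8) = -3*6 = -18)
a(147)/h((-57/73 + 16)/(52 - 71) - 1*151) = √(-194 + 147)/(-18) = √(-47)*(-1/18) = (I*√47)*(-1/18) = -I*√47/18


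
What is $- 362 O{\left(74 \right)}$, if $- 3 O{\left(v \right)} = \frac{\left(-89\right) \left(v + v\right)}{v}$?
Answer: $- \frac{64436}{3} \approx -21479.0$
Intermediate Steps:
$O{\left(v \right)} = \frac{178}{3}$ ($O{\left(v \right)} = - \frac{- 89 \left(v + v\right) \frac{1}{v}}{3} = - \frac{- 89 \cdot 2 v \frac{1}{v}}{3} = - \frac{- 178 v \frac{1}{v}}{3} = \left(- \frac{1}{3}\right) \left(-178\right) = \frac{178}{3}$)
$- 362 O{\left(74 \right)} = \left(-362\right) \frac{178}{3} = - \frac{64436}{3}$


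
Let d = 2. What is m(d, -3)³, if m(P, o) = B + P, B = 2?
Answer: 64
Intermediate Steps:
m(P, o) = 2 + P
m(d, -3)³ = (2 + 2)³ = 4³ = 64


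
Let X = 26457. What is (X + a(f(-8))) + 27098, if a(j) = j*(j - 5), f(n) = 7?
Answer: 53569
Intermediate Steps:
a(j) = j*(-5 + j)
(X + a(f(-8))) + 27098 = (26457 + 7*(-5 + 7)) + 27098 = (26457 + 7*2) + 27098 = (26457 + 14) + 27098 = 26471 + 27098 = 53569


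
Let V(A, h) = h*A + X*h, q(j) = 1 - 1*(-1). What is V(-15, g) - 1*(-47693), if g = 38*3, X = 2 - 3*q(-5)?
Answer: 45527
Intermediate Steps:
q(j) = 2 (q(j) = 1 + 1 = 2)
X = -4 (X = 2 - 3*2 = 2 - 6 = -4)
g = 114
V(A, h) = -4*h + A*h (V(A, h) = h*A - 4*h = A*h - 4*h = -4*h + A*h)
V(-15, g) - 1*(-47693) = 114*(-4 - 15) - 1*(-47693) = 114*(-19) + 47693 = -2166 + 47693 = 45527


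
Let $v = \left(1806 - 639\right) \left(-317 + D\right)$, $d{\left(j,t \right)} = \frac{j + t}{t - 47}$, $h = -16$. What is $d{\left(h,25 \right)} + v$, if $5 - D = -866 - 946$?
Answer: $\frac{38510991}{22} \approx 1.7505 \cdot 10^{6}$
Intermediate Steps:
$d{\left(j,t \right)} = \frac{j + t}{-47 + t}$
$D = 1817$ ($D = 5 - \left(-866 - 946\right) = 5 - -1812 = 5 + 1812 = 1817$)
$v = 1750500$ ($v = \left(1806 - 639\right) \left(-317 + 1817\right) = 1167 \cdot 1500 = 1750500$)
$d{\left(h,25 \right)} + v = \frac{-16 + 25}{-47 + 25} + 1750500 = \frac{1}{-22} \cdot 9 + 1750500 = \left(- \frac{1}{22}\right) 9 + 1750500 = - \frac{9}{22} + 1750500 = \frac{38510991}{22}$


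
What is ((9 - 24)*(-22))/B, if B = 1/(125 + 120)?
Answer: 80850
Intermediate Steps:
B = 1/245 ≈ 0.0040816
((9 - 24)*(-22))/B = ((9 - 24)*(-22))/(1/245) = 245*(-15*(-22)) = 245*330 = 80850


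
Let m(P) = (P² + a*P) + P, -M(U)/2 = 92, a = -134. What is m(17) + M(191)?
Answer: -2156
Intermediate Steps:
M(U) = -184 (M(U) = -2*92 = -184)
m(P) = P² - 133*P (m(P) = (P² - 134*P) + P = P² - 133*P)
m(17) + M(191) = 17*(-133 + 17) - 184 = 17*(-116) - 184 = -1972 - 184 = -2156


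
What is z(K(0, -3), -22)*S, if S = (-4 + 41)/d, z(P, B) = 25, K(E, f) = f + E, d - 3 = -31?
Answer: -925/28 ≈ -33.036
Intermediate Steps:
d = -28 (d = 3 - 31 = -28)
K(E, f) = E + f
S = -37/28 (S = (-4 + 41)/(-28) = 37*(-1/28) = -37/28 ≈ -1.3214)
z(K(0, -3), -22)*S = 25*(-37/28) = -925/28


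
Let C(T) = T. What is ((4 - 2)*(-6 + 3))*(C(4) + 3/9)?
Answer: -26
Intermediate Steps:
((4 - 2)*(-6 + 3))*(C(4) + 3/9) = ((4 - 2)*(-6 + 3))*(4 + 3/9) = (2*(-3))*(4 + 3*(⅑)) = -6*(4 + ⅓) = -6*13/3 = -26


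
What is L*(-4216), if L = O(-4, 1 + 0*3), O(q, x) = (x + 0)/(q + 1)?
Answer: 4216/3 ≈ 1405.3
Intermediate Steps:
O(q, x) = x/(1 + q)
L = -⅓ (L = (1 + 0*3)/(1 - 4) = (1 + 0)/(-3) = 1*(-⅓) = -⅓ ≈ -0.33333)
L*(-4216) = -⅓*(-4216) = 4216/3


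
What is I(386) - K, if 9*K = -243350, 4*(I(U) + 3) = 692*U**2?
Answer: 232230095/9 ≈ 2.5803e+7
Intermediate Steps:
I(U) = -3 + 173*U**2 (I(U) = -3 + (692*U**2)/4 = -3 + 173*U**2)
K = -243350/9 (K = (1/9)*(-243350) = -243350/9 ≈ -27039.)
I(386) - K = (-3 + 173*386**2) - 1*(-243350/9) = (-3 + 173*148996) + 243350/9 = (-3 + 25776308) + 243350/9 = 25776305 + 243350/9 = 232230095/9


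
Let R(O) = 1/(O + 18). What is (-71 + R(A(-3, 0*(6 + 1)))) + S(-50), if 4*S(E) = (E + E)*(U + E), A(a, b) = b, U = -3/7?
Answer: 149911/126 ≈ 1189.8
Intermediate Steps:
U = -3/7 (U = -3*⅐ = -3/7 ≈ -0.42857)
S(E) = E*(-3/7 + E)/2 (S(E) = ((E + E)*(-3/7 + E))/4 = ((2*E)*(-3/7 + E))/4 = (2*E*(-3/7 + E))/4 = E*(-3/7 + E)/2)
R(O) = 1/(18 + O)
(-71 + R(A(-3, 0*(6 + 1)))) + S(-50) = (-71 + 1/(18 + 0*(6 + 1))) + (1/14)*(-50)*(-3 + 7*(-50)) = (-71 + 1/(18 + 0*7)) + (1/14)*(-50)*(-3 - 350) = (-71 + 1/(18 + 0)) + (1/14)*(-50)*(-353) = (-71 + 1/18) + 8825/7 = -1277/18 + 8825/7 = 149911/126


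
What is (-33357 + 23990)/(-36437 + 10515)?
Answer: 9367/25922 ≈ 0.36135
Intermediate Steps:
(-33357 + 23990)/(-36437 + 10515) = -9367/(-25922) = -9367*(-1/25922) = 9367/25922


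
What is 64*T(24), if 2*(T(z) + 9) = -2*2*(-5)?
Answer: 64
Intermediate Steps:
T(z) = 1 (T(z) = -9 + (-2*2*(-5))/2 = -9 + (-4*(-5))/2 = -9 + (1/2)*20 = -9 + 10 = 1)
64*T(24) = 64*1 = 64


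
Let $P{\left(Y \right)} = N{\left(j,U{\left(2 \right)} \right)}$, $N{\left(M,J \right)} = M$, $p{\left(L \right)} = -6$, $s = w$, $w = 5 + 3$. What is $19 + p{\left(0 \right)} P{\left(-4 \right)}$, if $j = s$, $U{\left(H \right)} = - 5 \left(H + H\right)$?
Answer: $-29$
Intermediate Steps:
$U{\left(H \right)} = - 10 H$ ($U{\left(H \right)} = - 5 \cdot 2 H = - 10 H$)
$w = 8$
$s = 8$
$j = 8$
$P{\left(Y \right)} = 8$
$19 + p{\left(0 \right)} P{\left(-4 \right)} = 19 - 48 = -29$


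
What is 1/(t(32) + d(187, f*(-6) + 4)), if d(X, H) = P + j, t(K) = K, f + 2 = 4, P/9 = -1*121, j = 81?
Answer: -1/976 ≈ -0.0010246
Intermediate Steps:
P = -1089 (P = 9*(-1*121) = 9*(-121) = -1089)
f = 2 (f = -2 + 4 = 2)
d(X, H) = -1008 (d(X, H) = -1089 + 81 = -1008)
1/(t(32) + d(187, f*(-6) + 4)) = 1/(32 - 1008) = 1/(-976) = -1/976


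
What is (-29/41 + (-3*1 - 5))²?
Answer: 127449/1681 ≈ 75.817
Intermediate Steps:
(-29/41 + (-3*1 - 5))² = (-29*1/41 + (-3 - 5))² = (-29/41 - 8)² = (-357/41)² = 127449/1681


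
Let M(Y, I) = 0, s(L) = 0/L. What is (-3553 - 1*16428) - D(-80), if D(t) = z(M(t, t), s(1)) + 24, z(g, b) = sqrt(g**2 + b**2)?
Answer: -20005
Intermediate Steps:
s(L) = 0
z(g, b) = sqrt(b**2 + g**2)
D(t) = 24 (D(t) = sqrt(0**2 + 0**2) + 24 = sqrt(0 + 0) + 24 = sqrt(0) + 24 = 0 + 24 = 24)
(-3553 - 1*16428) - D(-80) = (-3553 - 1*16428) - 1*24 = (-3553 - 16428) - 24 = -19981 - 24 = -20005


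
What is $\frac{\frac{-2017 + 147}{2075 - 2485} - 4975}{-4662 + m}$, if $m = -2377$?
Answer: $\frac{203788}{288599} \approx 0.70613$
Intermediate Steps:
$\frac{\frac{-2017 + 147}{2075 - 2485} - 4975}{-4662 + m} = \frac{\frac{-2017 + 147}{2075 - 2485} - 4975}{-4662 - 2377} = \frac{- \frac{1870}{-410} - 4975}{-7039} = \left(\left(-1870\right) \left(- \frac{1}{410}\right) - 4975\right) \left(- \frac{1}{7039}\right) = \left(\frac{187}{41} - 4975\right) \left(- \frac{1}{7039}\right) = \left(- \frac{203788}{41}\right) \left(- \frac{1}{7039}\right) = \frac{203788}{288599}$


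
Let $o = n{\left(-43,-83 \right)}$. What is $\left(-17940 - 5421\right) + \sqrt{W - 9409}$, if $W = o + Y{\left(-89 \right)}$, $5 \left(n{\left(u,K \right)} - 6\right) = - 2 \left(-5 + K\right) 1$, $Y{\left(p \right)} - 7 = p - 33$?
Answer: $-23361 + \frac{i \sqrt{237070}}{5} \approx -23361.0 + 97.38 i$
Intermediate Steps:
$Y{\left(p \right)} = -26 + p$ ($Y{\left(p \right)} = 7 + \left(p - 33\right) = 7 + \left(-33 + p\right) = -26 + p$)
$n{\left(u,K \right)} = 8 - \frac{2 K}{5}$ ($n{\left(u,K \right)} = 6 + \frac{- 2 \left(-5 + K\right) 1}{5} = 6 + \frac{\left(10 - 2 K\right) 1}{5} = 6 + \frac{10 - 2 K}{5} = 6 - \left(-2 + \frac{2 K}{5}\right) = 8 - \frac{2 K}{5}$)
$o = \frac{206}{5}$ ($o = 8 - - \frac{166}{5} = 8 + \frac{166}{5} = \frac{206}{5} \approx 41.2$)
$W = - \frac{369}{5}$ ($W = \frac{206}{5} - 115 = - \frac{369}{5} \approx -73.8$)
$\left(-17940 - 5421\right) + \sqrt{W - 9409} = \left(-17940 - 5421\right) + \sqrt{- \frac{369}{5} - 9409} = -23361 + \sqrt{- \frac{47414}{5}} = -23361 + \frac{i \sqrt{237070}}{5}$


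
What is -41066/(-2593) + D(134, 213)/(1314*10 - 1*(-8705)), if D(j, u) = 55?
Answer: 179445877/11328817 ≈ 15.840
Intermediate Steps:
-41066/(-2593) + D(134, 213)/(1314*10 - 1*(-8705)) = -41066/(-2593) + 55/(1314*10 - 1*(-8705)) = -41066*(-1/2593) + 55/(13140 + 8705) = 41066/2593 + 55/21845 = 41066/2593 + 55*(1/21845) = 41066/2593 + 11/4369 = 179445877/11328817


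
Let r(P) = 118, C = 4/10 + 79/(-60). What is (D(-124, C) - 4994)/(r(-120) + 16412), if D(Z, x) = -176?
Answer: -517/1653 ≈ -0.31276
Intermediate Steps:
C = -11/12 (C = 4*(⅒) + 79*(-1/60) = ⅖ - 79/60 = -11/12 ≈ -0.91667)
(D(-124, C) - 4994)/(r(-120) + 16412) = (-176 - 4994)/(118 + 16412) = -5170/16530 = -5170*1/16530 = -517/1653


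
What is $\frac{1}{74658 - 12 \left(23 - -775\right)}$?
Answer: $\frac{1}{65082} \approx 1.5365 \cdot 10^{-5}$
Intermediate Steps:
$\frac{1}{74658 - 12 \left(23 - -775\right)} = \frac{1}{74658 - 12 \left(23 + 775\right)} = \frac{1}{74658 - 9576} = \frac{1}{65082}$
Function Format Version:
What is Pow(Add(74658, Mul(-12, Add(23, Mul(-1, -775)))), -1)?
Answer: Rational(1, 65082) ≈ 1.5365e-5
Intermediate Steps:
Pow(Add(74658, Mul(-12, Add(23, Mul(-1, -775)))), -1) = Pow(Add(74658, Mul(-12, Add(23, 775))), -1) = Pow(Add(74658, Mul(-12, 798)), -1) = Pow(Add(74658, -9576), -1) = Pow(65082, -1) = Rational(1, 65082)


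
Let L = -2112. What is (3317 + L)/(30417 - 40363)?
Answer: -1205/9946 ≈ -0.12115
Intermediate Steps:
(3317 + L)/(30417 - 40363) = (3317 - 2112)/(30417 - 40363) = 1205/(-9946) = 1205*(-1/9946) = -1205/9946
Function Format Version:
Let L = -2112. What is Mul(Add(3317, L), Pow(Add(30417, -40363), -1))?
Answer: Rational(-1205, 9946) ≈ -0.12115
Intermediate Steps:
Mul(Add(3317, L), Pow(Add(30417, -40363), -1)) = Mul(Add(3317, -2112), Pow(Add(30417, -40363), -1)) = Mul(1205, Pow(-9946, -1)) = Mul(1205, Rational(-1, 9946)) = Rational(-1205, 9946)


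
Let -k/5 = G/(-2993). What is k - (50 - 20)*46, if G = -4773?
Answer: -4154205/2993 ≈ -1388.0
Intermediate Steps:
k = -23865/2993 (k = -(-23865)/(-2993) = -(-23865)*(-1)/2993 = -5*4773/2993 = -23865/2993 ≈ -7.9736)
k - (50 - 20)*46 = -23865/2993 - (50 - 20)*46 = -23865/2993 - 30*46 = -23865/2993 - 1*1380 = -23865/2993 - 1380 = -4154205/2993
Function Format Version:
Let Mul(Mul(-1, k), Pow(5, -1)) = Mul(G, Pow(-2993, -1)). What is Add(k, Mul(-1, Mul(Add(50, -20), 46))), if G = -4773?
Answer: Rational(-4154205, 2993) ≈ -1388.0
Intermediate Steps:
k = Rational(-23865, 2993) (k = Mul(-5, Mul(-4773, Pow(-2993, -1))) = Mul(-5, Mul(-4773, Rational(-1, 2993))) = Mul(-5, Rational(4773, 2993)) = Rational(-23865, 2993) ≈ -7.9736)
Add(k, Mul(-1, Mul(Add(50, -20), 46))) = Add(Rational(-23865, 2993), Mul(-1, Mul(Add(50, -20), 46))) = Add(Rational(-23865, 2993), Mul(-1, Mul(30, 46))) = Add(Rational(-23865, 2993), Mul(-1, 1380)) = Add(Rational(-23865, 2993), -1380) = Rational(-4154205, 2993)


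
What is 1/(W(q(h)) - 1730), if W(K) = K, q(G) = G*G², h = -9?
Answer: -1/2459 ≈ -0.00040667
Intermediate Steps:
q(G) = G³
1/(W(q(h)) - 1730) = 1/((-9)³ - 1730) = 1/(-729 - 1730) = 1/(-2459) = -1/2459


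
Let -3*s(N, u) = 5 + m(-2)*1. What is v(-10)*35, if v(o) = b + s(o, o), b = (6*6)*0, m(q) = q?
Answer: -35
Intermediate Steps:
s(N, u) = -1 (s(N, u) = -(5 - 2*1)/3 = -(5 - 2)/3 = -⅓*3 = -1)
b = 0 (b = 36*0 = 0)
v(o) = -1 (v(o) = 0 - 1 = -1)
v(-10)*35 = -1*35 = -35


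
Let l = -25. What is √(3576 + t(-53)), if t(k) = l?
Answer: √3551 ≈ 59.590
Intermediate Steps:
t(k) = -25
√(3576 + t(-53)) = √(3576 - 25) = √3551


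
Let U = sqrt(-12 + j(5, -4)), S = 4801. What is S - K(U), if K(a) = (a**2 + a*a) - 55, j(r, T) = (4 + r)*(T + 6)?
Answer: 4844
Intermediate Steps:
j(r, T) = (4 + r)*(6 + T)
U = sqrt(6) (U = sqrt(-12 + (24 + 4*(-4) + 6*5 - 4*5)) = sqrt(-12 + (24 - 16 + 30 - 20)) = sqrt(-12 + 18) = sqrt(6) ≈ 2.4495)
K(a) = -55 + 2*a**2 (K(a) = (a**2 + a**2) - 55 = 2*a**2 - 55 = -55 + 2*a**2)
S - K(U) = 4801 - (-55 + 2*(sqrt(6))**2) = 4801 - (-55 + 2*6) = 4801 - (-55 + 12) = 4801 - 1*(-43) = 4801 + 43 = 4844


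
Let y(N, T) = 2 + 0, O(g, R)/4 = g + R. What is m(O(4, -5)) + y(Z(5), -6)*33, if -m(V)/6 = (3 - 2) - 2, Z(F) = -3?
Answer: 72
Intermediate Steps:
O(g, R) = 4*R + 4*g (O(g, R) = 4*(g + R) = 4*(R + g) = 4*R + 4*g)
m(V) = 6 (m(V) = -6*((3 - 2) - 2) = -6*(1 - 2) = -6*(-1) = 6)
y(N, T) = 2
m(O(4, -5)) + y(Z(5), -6)*33 = 6 + 2*33 = 6 + 66 = 72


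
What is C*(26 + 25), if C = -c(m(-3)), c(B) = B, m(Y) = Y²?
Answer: -459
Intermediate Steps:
C = -9 (C = -1*(-3)² = -1*9 = -9)
C*(26 + 25) = -9*(26 + 25) = -9*51 = -459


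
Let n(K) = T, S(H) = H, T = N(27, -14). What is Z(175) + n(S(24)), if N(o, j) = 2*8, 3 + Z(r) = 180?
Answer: 193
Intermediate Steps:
Z(r) = 177 (Z(r) = -3 + 180 = 177)
N(o, j) = 16
T = 16
n(K) = 16
Z(175) + n(S(24)) = 177 + 16 = 193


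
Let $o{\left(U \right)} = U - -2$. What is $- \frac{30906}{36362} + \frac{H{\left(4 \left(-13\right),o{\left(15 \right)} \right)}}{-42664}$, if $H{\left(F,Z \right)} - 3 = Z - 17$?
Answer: $- \frac{659341335}{775674184} \approx -0.85002$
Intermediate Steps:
$o{\left(U \right)} = 2 + U$ ($o{\left(U \right)} = U + 2 = 2 + U$)
$H{\left(F,Z \right)} = -14 + Z$ ($H{\left(F,Z \right)} = 3 + \left(Z - 17\right) = 3 + \left(-17 + Z\right) = -14 + Z$)
$- \frac{30906}{36362} + \frac{H{\left(4 \left(-13\right),o{\left(15 \right)} \right)}}{-42664} = - \frac{30906}{36362} + \frac{-14 + \left(2 + 15\right)}{-42664} = \left(-30906\right) \frac{1}{36362} + \left(-14 + 17\right) \left(- \frac{1}{42664}\right) = - \frac{15453}{18181} + 3 \left(- \frac{1}{42664}\right) = - \frac{15453}{18181} - \frac{3}{42664} = - \frac{659341335}{775674184}$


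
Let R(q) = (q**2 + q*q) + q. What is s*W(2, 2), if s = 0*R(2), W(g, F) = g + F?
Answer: 0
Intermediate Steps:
R(q) = q + 2*q**2 (R(q) = (q**2 + q**2) + q = 2*q**2 + q = q + 2*q**2)
W(g, F) = F + g
s = 0 (s = 0*(2*(1 + 2*2)) = 0*(2*(1 + 4)) = 0*(2*5) = 0*10 = 0)
s*W(2, 2) = 0*(2 + 2) = 0*4 = 0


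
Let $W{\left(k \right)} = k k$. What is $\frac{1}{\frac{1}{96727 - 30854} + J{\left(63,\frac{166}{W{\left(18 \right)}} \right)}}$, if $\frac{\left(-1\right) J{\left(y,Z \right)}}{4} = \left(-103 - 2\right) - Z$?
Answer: $\frac{5335713}{2251934459} \approx 0.0023694$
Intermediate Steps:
$W{\left(k \right)} = k^{2}$
$J{\left(y,Z \right)} = 420 + 4 Z$ ($J{\left(y,Z \right)} = - 4 \left(\left(-103 - 2\right) - Z\right) = - 4 \left(-105 - Z\right) = 420 + 4 Z$)
$\frac{1}{\frac{1}{96727 - 30854} + J{\left(63,\frac{166}{W{\left(18 \right)}} \right)}} = \frac{1}{\frac{1}{96727 - 30854} + \left(420 + 4 \frac{166}{18^{2}}\right)} = \frac{1}{\frac{1}{65873} + \left(420 + 4 \cdot \frac{166}{324}\right)} = \frac{1}{\frac{1}{65873} + \left(420 + 4 \cdot 166 \cdot \frac{1}{324}\right)} = \frac{1}{\frac{1}{65873} + \left(420 + 4 \cdot \frac{83}{162}\right)} = \frac{1}{\frac{1}{65873} + \left(420 + \frac{166}{81}\right)} = \frac{1}{\frac{1}{65873} + \frac{34186}{81}} = \frac{1}{\frac{2251934459}{5335713}} = \frac{5335713}{2251934459}$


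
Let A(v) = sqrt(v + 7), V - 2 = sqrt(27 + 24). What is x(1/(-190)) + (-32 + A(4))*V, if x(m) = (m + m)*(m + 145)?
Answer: -27549/18050 - (2 + sqrt(51))*(32 - sqrt(11)) ≈ -263.73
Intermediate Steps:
V = 2 + sqrt(51) (V = 2 + sqrt(27 + 24) = 2 + sqrt(51) ≈ 9.1414)
A(v) = sqrt(7 + v)
x(m) = 2*m*(145 + m) (x(m) = (2*m)*(145 + m) = 2*m*(145 + m))
x(1/(-190)) + (-32 + A(4))*V = 2*(145 + 1/(-190))/(-190) + (-32 + sqrt(7 + 4))*(2 + sqrt(51)) = 2*(-1/190)*(145 - 1/190) + (-32 + sqrt(11))*(2 + sqrt(51)) = 2*(-1/190)*(27549/190) + (-32 + sqrt(11))*(2 + sqrt(51)) = -27549/18050 + (-32 + sqrt(11))*(2 + sqrt(51))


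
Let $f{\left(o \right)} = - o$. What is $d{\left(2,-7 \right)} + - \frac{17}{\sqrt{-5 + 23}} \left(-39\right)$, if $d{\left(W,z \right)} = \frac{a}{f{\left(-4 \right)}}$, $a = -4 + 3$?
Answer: $- \frac{1}{4} + \frac{221 \sqrt{2}}{2} \approx 156.02$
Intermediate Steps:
$a = -1$
$d{\left(W,z \right)} = - \frac{1}{4}$ ($d{\left(W,z \right)} = - \frac{1}{\left(-1\right) \left(-4\right)} = - \frac{1}{4}$)
$d{\left(2,-7 \right)} + - \frac{17}{\sqrt{-5 + 23}} \left(-39\right) = - \frac{1}{4} + - \frac{17}{\sqrt{-5 + 23}} \left(-39\right) = - \frac{1}{4} + - \frac{17}{\sqrt{18}} \left(-39\right) = - \frac{1}{4} + - \frac{17}{3 \sqrt{2}} \left(-39\right) = - \frac{1}{4} + - 17 \frac{\sqrt{2}}{6} \left(-39\right) = - \frac{1}{4} + - \frac{17 \sqrt{2}}{6} \left(-39\right) = - \frac{1}{4} + \frac{221 \sqrt{2}}{2}$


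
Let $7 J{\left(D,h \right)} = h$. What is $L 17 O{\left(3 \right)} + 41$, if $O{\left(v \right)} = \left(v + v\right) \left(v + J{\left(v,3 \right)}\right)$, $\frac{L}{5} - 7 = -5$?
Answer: $\frac{24767}{7} \approx 3538.1$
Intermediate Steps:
$L = 10$ ($L = 35 + 5 \left(-5\right) = 35 - 25 = 10$)
$J{\left(D,h \right)} = \frac{h}{7}$
$O{\left(v \right)} = 2 v \left(\frac{3}{7} + v\right)$ ($O{\left(v \right)} = \left(v + v\right) \left(v + \frac{1}{7} \cdot 3\right) = 2 v \left(v + \frac{3}{7}\right) = 2 v \left(\frac{3}{7} + v\right)$)
$L 17 O{\left(3 \right)} + 41 = 10 \cdot 17 \cdot \frac{2}{7} \cdot 3 \left(3 + 7 \cdot 3\right) + 41 = 170 \cdot \frac{2}{7} \cdot 3 \left(3 + 21\right) + 41 = 170 \cdot \frac{2}{7} \cdot 3 \cdot 24 + 41 = 170 \cdot \frac{144}{7} + 41 = \frac{24480}{7} + 41 = \frac{24767}{7}$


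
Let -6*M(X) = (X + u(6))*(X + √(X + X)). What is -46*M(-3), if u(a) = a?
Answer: -69 + 23*I*√6 ≈ -69.0 + 56.338*I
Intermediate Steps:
M(X) = -(6 + X)*(X + √2*√X)/6 (M(X) = -(X + 6)*(X + √(X + X))/6 = -(6 + X)*(X + √(2*X))/6 = -(6 + X)*(X + √2*√X)/6)
-46*M(-3) = -46*(-1*(-3) - ⅙*(-3)² - √2*√(-3) - √2*(-3)^(3/2)/6) = -46*(3 - ⅙*9 - √2*I*√3 - √2*(-3*I*√3)/6) = -46*(3 - 3/2 - I*√6 + I*√6/2) = -46*(3/2 - I*√6/2) = -69 + 23*I*√6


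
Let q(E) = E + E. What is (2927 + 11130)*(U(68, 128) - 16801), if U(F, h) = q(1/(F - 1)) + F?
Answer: -15759429213/67 ≈ -2.3522e+8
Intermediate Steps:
q(E) = 2*E
U(F, h) = F + 2/(-1 + F) (U(F, h) = 2/(F - 1) + F = 2/(-1 + F) + F = F + 2/(-1 + F))
(2927 + 11130)*(U(68, 128) - 16801) = (2927 + 11130)*((2 + 68*(-1 + 68))/(-1 + 68) - 16801) = 14057*((2 + 68*67)/67 - 16801) = 14057*((2 + 4556)/67 - 16801) = 14057*((1/67)*4558 - 16801) = 14057*(4558/67 - 16801) = 14057*(-1121109/67) = -15759429213/67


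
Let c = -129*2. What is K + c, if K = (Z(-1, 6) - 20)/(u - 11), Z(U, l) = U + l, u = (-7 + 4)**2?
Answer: -501/2 ≈ -250.50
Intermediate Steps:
u = 9 (u = (-3)**2 = 9)
c = -258
K = 15/2 (K = ((-1 + 6) - 20)/(9 - 11) = (5 - 20)/(-2) = -15*(-1/2) = 15/2 ≈ 7.5000)
K + c = 15/2 - 258 = -501/2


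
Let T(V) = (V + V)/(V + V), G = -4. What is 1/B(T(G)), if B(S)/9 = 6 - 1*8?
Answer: -1/18 ≈ -0.055556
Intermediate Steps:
T(V) = 1 (T(V) = (2*V)/((2*V)) = (2*V)*(1/(2*V)) = 1)
B(S) = -18 (B(S) = 9*(6 - 1*8) = 9*(6 - 8) = 9*(-2) = -18)
1/B(T(G)) = 1/(-18) = -1/18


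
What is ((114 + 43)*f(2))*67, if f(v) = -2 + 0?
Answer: -21038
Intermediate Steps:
f(v) = -2
((114 + 43)*f(2))*67 = ((114 + 43)*(-2))*67 = (157*(-2))*67 = -314*67 = -21038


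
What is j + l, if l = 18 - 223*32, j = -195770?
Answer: -202888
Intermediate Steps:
l = -7118 (l = 18 - 7136 = -7118)
j + l = -195770 - 7118 = -202888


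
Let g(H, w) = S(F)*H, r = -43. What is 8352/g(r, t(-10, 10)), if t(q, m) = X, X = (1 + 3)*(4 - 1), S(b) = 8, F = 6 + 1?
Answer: -1044/43 ≈ -24.279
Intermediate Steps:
F = 7
X = 12 (X = 4*3 = 12)
t(q, m) = 12
g(H, w) = 8*H
8352/g(r, t(-10, 10)) = 8352/((8*(-43))) = 8352/(-344) = 8352*(-1/344) = -1044/43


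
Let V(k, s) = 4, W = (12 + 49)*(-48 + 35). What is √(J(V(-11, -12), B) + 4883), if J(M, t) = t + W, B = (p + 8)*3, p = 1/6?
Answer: √16458/2 ≈ 64.144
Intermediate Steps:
p = ⅙ (p = 1*(⅙) = ⅙ ≈ 0.16667)
W = -793 (W = 61*(-13) = -793)
B = 49/2 (B = (⅙ + 8)*3 = (49/6)*3 = 49/2 ≈ 24.500)
J(M, t) = -793 + t (J(M, t) = t - 793 = -793 + t)
√(J(V(-11, -12), B) + 4883) = √((-793 + 49/2) + 4883) = √(-1537/2 + 4883) = √(8229/2) = √16458/2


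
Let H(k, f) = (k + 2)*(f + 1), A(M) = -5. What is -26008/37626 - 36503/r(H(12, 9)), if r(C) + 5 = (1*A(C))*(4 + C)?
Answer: 677303039/13639425 ≈ 49.658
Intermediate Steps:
H(k, f) = (1 + f)*(2 + k) (H(k, f) = (2 + k)*(1 + f) = (1 + f)*(2 + k))
r(C) = -25 - 5*C (r(C) = -5 + (1*(-5))*(4 + C) = -5 - 5*(4 + C) = -5 + (-20 - 5*C) = -25 - 5*C)
-26008/37626 - 36503/r(H(12, 9)) = -26008/37626 - 36503/(-25 - 5*(2 + 12 + 2*9 + 9*12)) = -26008*1/37626 - 36503/(-25 - 5*(2 + 12 + 18 + 108)) = -13004/18813 - 36503/(-25 - 5*140) = -13004/18813 - 36503/(-25 - 700) = -13004/18813 - 36503/(-725) = -13004/18813 - 36503*(-1/725) = -13004/18813 + 36503/725 = 677303039/13639425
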